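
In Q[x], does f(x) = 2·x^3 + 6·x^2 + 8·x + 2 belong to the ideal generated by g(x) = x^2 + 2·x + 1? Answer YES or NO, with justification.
NO

In Q[x] the ideal (g) consists of all multiples of g, so f ∈ (g) iff g | f, i.e. iff the remainder of f on division by g is 0. Divide f by g (g is monic, so eliminate the leading term of the running remainder at each step):
  leading term 2·x^3: subtract (2·x)·g(x) = 2·x^3 + 4·x^2 + 2·x, leaving 2·x^2 + 6·x + 2
  leading term 2·x^2: subtract (2)·g(x) = 2·x^2 + 4·x + 2, leaving 2·x
The remainder r(x) = 2·x ≠ 0 (and deg r < deg g), so g ∤ f, i.e. f ∉ (g).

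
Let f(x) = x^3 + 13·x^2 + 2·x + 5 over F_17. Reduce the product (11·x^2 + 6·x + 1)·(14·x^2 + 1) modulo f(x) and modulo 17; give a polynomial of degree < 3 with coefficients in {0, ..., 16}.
a · b ≡ x^2 + 12·x + 3 (mod f(x))

Multiply as integer polynomials: a · b = 154·x^4 + 84·x^3 + 25·x^2 + 6·x + 1. Reducing coefficients mod 17: a · b ≡ x^4 + 16·x^3 + 8·x^2 + 6·x + 1. Now divide by f(x) = x^3 + 13·x^2 + 2·x + 5 in F_17[x], eliminating the leading term at each step:
  leading term x^4: subtract (x)·f(x) = x^4 + 13·x^3 + 2·x^2 + 5·x, leaving 3·x^3 + 6·x^2 + x + 1 (coefficients mod 17)
  leading term 3·x^3: subtract (3)·f(x) = 3·x^3 + 5·x^2 + 6·x + 15, leaving x^2 + 12·x + 3 (coefficients mod 17)
The degree is now < 3, so this is the remainder. Hence a · b ≡ x^2 + 12·x + 3 in F_17[x]/(f).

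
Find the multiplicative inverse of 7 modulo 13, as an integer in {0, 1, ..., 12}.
Apply the extended Euclidean algorithm to (13, 7), tracking rows (r, s, t) with s·13 + t·7 = r. Each division r_prev = q·r_cur + r_new produces the new row as (previous row) − q·(current row):
  row A: (13, 1, 0)   [1·13 + 0·7 = 13]
  row B: (7, 0, 1)   [0·13 + 1·7 = 7]
  13 = 1·7 + 6   → row C = row A − 1·row B = (6, 1, −1)   [check: 1·13 − 1·7 = 6]
  7 = 1·6 + 1   → row D = row B − 1·row C = (1, −1, 2)   [check: −1·13 + 2·7 = 1]
  6 = 6·1 + 0   → remainder 0, stop. gcd = 1 (last nonzero row D).
The gcd is 1, so 7 is invertible mod 13. The last nonzero row gives −1·13 + 2·7 = 1, so t = 2. So 7^(−1) ≡ 2 (mod 13). Verify: 7 · 2 = 14 ≡ 1 (mod 13). ✓

Final answer: 7^(−1) ≡ 2 (mod 13)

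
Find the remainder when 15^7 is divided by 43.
36

Use repeated squaring. Binary(7) = 111. Walk through the bits of the exponent 7 left-to-right: at each bit after the leading one, square the running value, then multiply by 15 if the bit is 1 (always reducing mod 43):
  bit 1 = 1 (leading): start with 15.
  bit 2 = 1: square 15^2 = 225 ≡ 10; bit is 1, so multiply 10·15 = 150 ≡ 21 (mod 43).
  bit 3 = 1: square 21^2 = 441 ≡ 11; bit is 1, so multiply 11·15 = 165 ≡ 36 (mod 43).
Final value: 15^7 ≡ 36 (mod 43).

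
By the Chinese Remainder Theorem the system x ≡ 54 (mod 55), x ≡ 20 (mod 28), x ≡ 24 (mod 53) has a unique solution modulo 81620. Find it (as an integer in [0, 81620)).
x ≡ 60444 (mod 81620); the representative in [0, 81620) is 60444

The moduli 55, 28, 53 are pairwise coprime, so by the CRT there is a unique solution mod 55·28·53 = 81620.
Solve by successive substitution. Start with x ≡ 54 (mod 55).
  Combine with x ≡ 20 (mod 28): write x = 54 + 55·t and require 54 + 55·t ≡ 20 (mod 28), i.e. 55·t ≡ 20 − 54 ≡ 22 (mod 28). Since 55^(−1) ≡ 27 (mod 28) (55 ≡ 27 (mod 28)), t ≡ 27·22 ≡ 6 (mod 28). So x ≡ 54 + 55·6 = 384 (mod 1540).
  Combine with x ≡ 24 (mod 53): write x = 384 + 1540·t and require 384 + 1540·t ≡ 24 (mod 53), i.e. 1540·t ≡ 24 − 384 ≡ 11 (mod 53). Since 1540^(−1) ≡ 18 (mod 53) (1540 ≡ 3 (mod 53)), t ≡ 18·11 ≡ 39 (mod 53). So x ≡ 384 + 1540·39 = 60444 (mod 81620).
Unique solution in [0, 81620): x = 60444.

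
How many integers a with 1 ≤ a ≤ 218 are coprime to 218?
The number of a ∈ {1, ..., 218} with gcd(a, 218) = 1 is by definition Euler's totient φ(218). φ is multiplicative, with φ(p^e) = p^e − p^(e−1). Factorise 218 = 2 · 109. Then
  φ(218) = (2 − 1) · (109 − 1) = 1 · 108 = 108.
So there are 108 such integers.

Final answer: 108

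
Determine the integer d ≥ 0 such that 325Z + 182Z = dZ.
In the PID Z, (a, b) is generated by gcd(a, b). Compute gcd(325, 182) with the extended Euclidean algorithm, tracking rows (r, s, t) with s·325 + t·182 = r:
  row A: (325, 1, 0)   [1·325 + 0·182 = 325]
  row B: (182, 0, 1)   [0·325 + 1·182 = 182]
  325 = 1·182 + 143   → row C = row A − 1·row B = (143, 1, −1)   [check: 1·325 − 1·182 = 143]
  182 = 1·143 + 39   → row D = row B − 1·row C = (39, −1, 2)   [check: −1·325 + 2·182 = 39]
  143 = 3·39 + 26   → row E = row C − 3·row D = (26, 4, −7)   [check: 4·325 − 7·182 = 26]
  39 = 1·26 + 13   → row F = row D − 1·row E = (13, −5, 9)   [check: −5·325 + 9·182 = 13]
  26 = 2·13 + 0   → remainder 0, stop. gcd = 13 (last nonzero row F).
So gcd(325, 182) = 13, with Bézout identity −5·325 + 9·182 = 13. Containment (⊇): the Bézout identity exhibits 13 as an element of (325, 182), giving (13) ⊆ (325, 182). Containment (⊆): since 13 | 325 and 13 | 182 (325 = 13·25, 182 = 13·14), every Z-linear combination of 325 and 182 is divisible by 13, so (325, 182) ⊆ (13). Therefore (325, 182) = (13), d = 13.

Final answer: (325, 182) = (13); d = 13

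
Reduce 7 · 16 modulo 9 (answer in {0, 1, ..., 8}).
4

Reduce the factors first: 16 ≡ 7 (mod 9), so 7 · 16 ≡ 7 · 7 (mod 9). 7 · 7 = 49. Dividing by 9: 49 = 5·9 + 4. So (7 · 16) mod 9 = 4.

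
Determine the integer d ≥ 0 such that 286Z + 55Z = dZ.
In the PID Z, (a, b) is generated by gcd(a, b). Compute gcd(286, 55) with the extended Euclidean algorithm, tracking rows (r, s, t) with s·286 + t·55 = r:
  row A: (286, 1, 0)   [1·286 + 0·55 = 286]
  row B: (55, 0, 1)   [0·286 + 1·55 = 55]
  286 = 5·55 + 11   → row C = row A − 5·row B = (11, 1, −5)   [check: 1·286 − 5·55 = 11]
  55 = 5·11 + 0   → remainder 0, stop. gcd = 11 (last nonzero row C).
So gcd(286, 55) = 11, with Bézout identity 1·286 − 5·55 = 11. Containment (⊇): the Bézout identity exhibits 11 as an element of (286, 55), giving (11) ⊆ (286, 55). Containment (⊆): since 11 | 286 and 11 | 55 (286 = 11·26, 55 = 11·5), every Z-linear combination of 286 and 55 is divisible by 11, so (286, 55) ⊆ (11). Therefore (286, 55) = (11), d = 11.

Final answer: (286, 55) = (11); d = 11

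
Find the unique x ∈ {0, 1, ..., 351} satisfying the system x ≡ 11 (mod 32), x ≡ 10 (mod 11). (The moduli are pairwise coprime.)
The moduli 32, 11 are pairwise coprime, so by the CRT there is a unique solution mod 32·11 = 352.
Solve by successive substitution. Start with x ≡ 11 (mod 32).
  Combine with x ≡ 10 (mod 11): write x = 11 + 32·t and require 11 + 32·t ≡ 10 (mod 11), i.e. 32·t ≡ 10 − 11 ≡ 10 (mod 11). Since 32^(−1) ≡ 10 (mod 11) (32 ≡ 10 (mod 11)), t ≡ 10·10 ≡ 1 (mod 11). So x ≡ 11 + 32·1 = 43 (mod 352).
Unique solution in [0, 352): x = 43.

Final answer: x ≡ 43 (mod 352); the representative in [0, 352) is 43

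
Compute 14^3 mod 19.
Use repeated squaring. Binary(3) = 11. Walk through the bits of the exponent 3 left-to-right: at each bit after the leading one, square the running value, then multiply by 14 if the bit is 1 (always reducing mod 19):
  bit 1 = 1 (leading): start with 14.
  bit 2 = 1: square 14^2 = 196 ≡ 6; bit is 1, so multiply 6·14 = 84 ≡ 8 (mod 19).
Final value: 14^3 ≡ 8 (mod 19).

Final answer: 8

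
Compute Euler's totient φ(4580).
φ is multiplicative, with φ(p^e) = p^e − p^(e−1). Factorise 4580 = 2^2 · 5 · 229. Then
  φ(4580) = (2^2 − 2^1) · (5 − 1) · (229 − 1) = 2 · 4 · 228 = 1824.

Final answer: φ(4580) = 1824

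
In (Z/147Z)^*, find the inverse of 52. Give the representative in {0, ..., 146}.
Apply the extended Euclidean algorithm to (147, 52), tracking rows (r, s, t) with s·147 + t·52 = r. Each division r_prev = q·r_cur + r_new produces the new row as (previous row) − q·(current row):
  row A: (147, 1, 0)   [1·147 + 0·52 = 147]
  row B: (52, 0, 1)   [0·147 + 1·52 = 52]
  147 = 2·52 + 43   → row C = row A − 2·row B = (43, 1, −2)   [check: 1·147 − 2·52 = 43]
  52 = 1·43 + 9   → row D = row B − 1·row C = (9, −1, 3)   [check: −1·147 + 3·52 = 9]
  43 = 4·9 + 7   → row E = row C − 4·row D = (7, 5, −14)   [check: 5·147 − 14·52 = 7]
  9 = 1·7 + 2   → row F = row D − 1·row E = (2, −6, 17)   [check: −6·147 + 17·52 = 2]
  7 = 3·2 + 1   → row G = row E − 3·row F = (1, 23, −65)   [check: 23·147 − 65·52 = 1]
  2 = 2·1 + 0   → remainder 0, stop. gcd = 1 (last nonzero row G).
The gcd is 1, so 52 is invertible mod 147. The last nonzero row gives 23·147 − 65·52 = 1, so t = −65. So 52^(−1) ≡ −65 ≡ 82 (mod 147). Verify: 52 · 82 = 4264 ≡ 1 (mod 147). ✓

Final answer: 52^(−1) ≡ 82 (mod 147)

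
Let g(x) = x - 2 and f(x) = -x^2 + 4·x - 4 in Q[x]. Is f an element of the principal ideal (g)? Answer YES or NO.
In Q[x] the ideal (g) consists of all multiples of g, so f ∈ (g) iff g | f, i.e. iff the remainder of f on division by g is 0. Divide f by g (g is monic, so eliminate the leading term of the running remainder at each step):
  leading term -x^2: subtract (-x)·g(x) = -x^2 + 2·x, leaving 2·x - 4
  leading term 2·x: subtract (2)·g(x) = 2·x - 4, leaving 0
The remainder is 0, so f(x) = g(x) · h(x) with h(x) = 2 - x. Hence g | f, i.e. f ∈ (g).

Final answer: YES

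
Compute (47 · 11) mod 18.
Reduce the factors first: 47 ≡ 11 (mod 18), so 47 · 11 ≡ 11 · 11 (mod 18). 11 · 11 = 121. Dividing by 18: 121 = 6·18 + 13. So (47 · 11) mod 18 = 13.

Final answer: 13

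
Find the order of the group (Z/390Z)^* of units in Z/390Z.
|(Z/390Z)^*| = 96

(Z/390Z)^* consists of the classes a with gcd(a, 390) = 1, so its order is φ(390). φ is multiplicative, with φ(p^e) = p^e − p^(e−1). Factorise 390 = 2 · 3 · 5 · 13. Then
  φ(390) = (2 − 1) · (3 − 1) · (5 − 1) · (13 − 1) = 1 · 2 · 4 · 12 = 96.
Thus |(Z/390Z)^*| = 96.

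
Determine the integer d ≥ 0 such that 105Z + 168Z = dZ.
In the PID Z, (a, b) is generated by gcd(a, b). Compute gcd(168, 105) with the extended Euclidean algorithm, tracking rows (r, s, t) with s·168 + t·105 = r:
  row A: (168, 1, 0)   [1·168 + 0·105 = 168]
  row B: (105, 0, 1)   [0·168 + 1·105 = 105]
  168 = 1·105 + 63   → row C = row A − 1·row B = (63, 1, −1)   [check: 1·168 − 1·105 = 63]
  105 = 1·63 + 42   → row D = row B − 1·row C = (42, −1, 2)   [check: −1·168 + 2·105 = 42]
  63 = 1·42 + 21   → row E = row C − 1·row D = (21, 2, −3)   [check: 2·168 − 3·105 = 21]
  42 = 2·21 + 0   → remainder 0, stop. gcd = 21 (last nonzero row E).
So gcd(105, 168) = 21, with Bézout identity 2·168 − 3·105 = 21. Containment (⊇): the Bézout identity exhibits 21 as an element of (105, 168), giving (21) ⊆ (105, 168). Containment (⊆): since 21 | 105 and 21 | 168 (105 = 21·5, 168 = 21·8), every Z-linear combination of 105 and 168 is divisible by 21, so (105, 168) ⊆ (21). Therefore (105, 168) = (21), d = 21.

Final answer: (105, 168) = (21); d = 21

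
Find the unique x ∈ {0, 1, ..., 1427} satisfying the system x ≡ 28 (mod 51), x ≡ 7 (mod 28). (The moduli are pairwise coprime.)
x ≡ 1099 (mod 1428); the representative in [0, 1428) is 1099

The moduli 51, 28 are pairwise coprime, so by the CRT there is a unique solution mod 51·28 = 1428.
Solve by successive substitution. Start with x ≡ 28 (mod 51).
  Combine with x ≡ 7 (mod 28): write x = 28 + 51·t and require 28 + 51·t ≡ 7 (mod 28), i.e. 51·t ≡ 7 − 28 ≡ 7 (mod 28). Since 51^(−1) ≡ 11 (mod 28) (51 ≡ 23 (mod 28)), t ≡ 11·7 ≡ 21 (mod 28). So x ≡ 28 + 51·21 = 1099 (mod 1428).
Unique solution in [0, 1428): x = 1099.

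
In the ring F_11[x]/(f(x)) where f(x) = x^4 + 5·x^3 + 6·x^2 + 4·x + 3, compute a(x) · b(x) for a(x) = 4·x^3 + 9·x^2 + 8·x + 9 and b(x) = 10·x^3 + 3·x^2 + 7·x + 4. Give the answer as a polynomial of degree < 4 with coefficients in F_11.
a · b ≡ 5·x^3 + 6·x^2 + 4·x + 3 (mod f(x))

Multiply as integer polynomials: a · b = 40·x^6 + 102·x^5 + 135·x^4 + 193·x^3 + 119·x^2 + 95·x + 36. Reducing coefficients mod 11: a · b ≡ 7·x^6 + 3·x^5 + 3·x^4 + 6·x^3 + 9·x^2 + 7·x + 3. Now divide by f(x) = x^4 + 5·x^3 + 6·x^2 + 4·x + 3 in F_11[x], eliminating the leading term at each step:
  leading term 7·x^6: subtract (7·x^2)·f(x) = 7·x^6 + 2·x^5 + 9·x^4 + 6·x^3 + 10·x^2, leaving x^5 + 5·x^4 + 10·x^2 + 7·x + 3 (coefficients mod 11)
  leading term x^5: subtract (x)·f(x) = x^5 + 5·x^4 + 6·x^3 + 4·x^2 + 3·x, leaving 5·x^3 + 6·x^2 + 4·x + 3 (coefficients mod 11)
The degree is now < 4, so this is the remainder. Hence a · b ≡ 5·x^3 + 6·x^2 + 4·x + 3 in F_11[x]/(f).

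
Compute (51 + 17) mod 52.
16

Both summands are already reduced mod 52. 51 + 17 = 68; 68 = 1·52 + 16, so (51 + 17) mod 52 = 16.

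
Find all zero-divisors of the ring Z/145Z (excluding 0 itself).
nonzero zero-divisors of Z/145Z = {5, 10, 15, 20, 25, 29, 30, 35, 40, 45, 50, 55, 58, 60, 65, 70, 75, 80, 85, 87, 90, 95, 100, 105, 110, 115, 116, 120, 125, 130, 135, 140}

An element a ∈ Z/145Z (with a ≠ 0) is a zero-divisor iff gcd(a, 145) > 1 (because a is a unit precisely when gcd(a, n) = 1, and in Z/nZ every nonzero, non-unit element is a zero-divisor). Scan a = 1, ..., 144 and keep those with gcd(a, 145) > 1:
  gcd(5, 145) = 5, gcd(10, 145) = 5, gcd(15, 145) = 5, gcd(20, 145) = 5, gcd(25, 145) = 5, gcd(29, 145) = 29, gcd(30, 145) = 5, gcd(35, 145) = 5, gcd(40, 145) = 5, gcd(45, 145) = 5, gcd(50, 145) = 5, gcd(55, 145) = 5, gcd(58, 145) = 29, gcd(60, 145) = 5, gcd(65, 145) = 5, gcd(70, 145) = 5, gcd(75, 145) = 5, gcd(80, 145) = 5, gcd(85, 145) = 5, gcd(87, 145) = 29, gcd(90, 145) = 5, gcd(95, 145) = 5, gcd(100, 145) = 5, gcd(105, 145) = 5, gcd(110, 145) = 5, gcd(115, 145) = 5, gcd(116, 145) = 29, gcd(120, 145) = 5, gcd(125, 145) = 5, gcd(130, 145) = 5, gcd(135, 145) = 5, gcd(140, 145) = 5.
All other a ∈ {1, ..., 144} have gcd(a, 145) = 1 and are units. So the nonzero zero-divisors are exactly the 32 values of a appearing in this scan.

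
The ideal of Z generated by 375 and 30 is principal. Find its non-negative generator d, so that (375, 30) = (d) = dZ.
In the PID Z, (a, b) is generated by gcd(a, b). Compute gcd(375, 30) with the extended Euclidean algorithm, tracking rows (r, s, t) with s·375 + t·30 = r:
  row A: (375, 1, 0)   [1·375 + 0·30 = 375]
  row B: (30, 0, 1)   [0·375 + 1·30 = 30]
  375 = 12·30 + 15   → row C = row A − 12·row B = (15, 1, −12)   [check: 1·375 − 12·30 = 15]
  30 = 2·15 + 0   → remainder 0, stop. gcd = 15 (last nonzero row C).
So gcd(375, 30) = 15, with Bézout identity 1·375 − 12·30 = 15. Containment (⊇): the Bézout identity exhibits 15 as an element of (375, 30), giving (15) ⊆ (375, 30). Containment (⊆): since 15 | 375 and 15 | 30 (375 = 15·25, 30 = 15·2), every Z-linear combination of 375 and 30 is divisible by 15, so (375, 30) ⊆ (15). Therefore (375, 30) = (15), d = 15.

Final answer: (375, 30) = (15); d = 15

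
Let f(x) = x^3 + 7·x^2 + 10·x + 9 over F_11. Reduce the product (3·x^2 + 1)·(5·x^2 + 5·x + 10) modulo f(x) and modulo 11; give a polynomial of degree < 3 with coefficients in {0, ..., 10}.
a · b ≡ 9·x^2 + 6 (mod f(x))

Multiply as integer polynomials: a · b = 15·x^4 + 15·x^3 + 35·x^2 + 5·x + 10. Reducing coefficients mod 11: a · b ≡ 4·x^4 + 4·x^3 + 2·x^2 + 5·x + 10. Now divide by f(x) = x^3 + 7·x^2 + 10·x + 9 in F_11[x], eliminating the leading term at each step:
  leading term 4·x^4: subtract (4·x)·f(x) = 4·x^4 + 6·x^3 + 7·x^2 + 3·x, leaving 9·x^3 + 6·x^2 + 2·x + 10 (coefficients mod 11)
  leading term 9·x^3: subtract (9)·f(x) = 9·x^3 + 8·x^2 + 2·x + 4, leaving 9·x^2 + 6 (coefficients mod 11)
The degree is now < 3, so this is the remainder. Hence a · b ≡ 9·x^2 + 6 in F_11[x]/(f).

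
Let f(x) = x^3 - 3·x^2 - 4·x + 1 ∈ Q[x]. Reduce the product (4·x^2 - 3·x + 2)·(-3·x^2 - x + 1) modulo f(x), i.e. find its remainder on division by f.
a · b ≡ -140·x^2 - 117·x + 33 (mod f(x))

First multiply in Q[x] without reducing: a · b = -12·x^4 + 5·x^3 + x^2 - 5·x + 2. Now divide by f(x) = x^3 - 3·x^2 - 4·x + 1, eliminating the leading term at each step:
  leading term -12·x^4: subtract (-12·x)·f(x) = -12·x^4 + 36·x^3 + 48·x^2 - 12·x, leaving -31·x^3 - 47·x^2 + 7·x + 2
  leading term -31·x^3: subtract (-31)·f(x) = -31·x^3 + 93·x^2 + 124·x - 31, leaving -140·x^2 - 117·x + 33
The degree is now < 3, so this is the remainder. Hence a · b ≡ -140·x^2 - 117·x + 33 in Q[x]/(f).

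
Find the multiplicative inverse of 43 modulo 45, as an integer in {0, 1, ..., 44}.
Apply the extended Euclidean algorithm to (45, 43), tracking rows (r, s, t) with s·45 + t·43 = r. Each division r_prev = q·r_cur + r_new produces the new row as (previous row) − q·(current row):
  row A: (45, 1, 0)   [1·45 + 0·43 = 45]
  row B: (43, 0, 1)   [0·45 + 1·43 = 43]
  45 = 1·43 + 2   → row C = row A − 1·row B = (2, 1, −1)   [check: 1·45 − 1·43 = 2]
  43 = 21·2 + 1   → row D = row B − 21·row C = (1, −21, 22)   [check: −21·45 + 22·43 = 1]
  2 = 2·1 + 0   → remainder 0, stop. gcd = 1 (last nonzero row D).
The gcd is 1, so 43 is invertible mod 45. The last nonzero row gives −21·45 + 22·43 = 1, so t = 22. So 43^(−1) ≡ 22 (mod 45). Verify: 43 · 22 = 946 ≡ 1 (mod 45). ✓

Final answer: 43^(−1) ≡ 22 (mod 45)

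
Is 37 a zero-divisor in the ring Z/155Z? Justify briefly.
gcd(37, 155) = 1, so 37 is a unit in Z/155Z (it has a multiplicative inverse). A unit cannot be a zero-divisor: if 37·b ≡ 0 then multiplying both sides by 37^(−1) gives b ≡ 0. So 37 is not a zero-divisor.

Final answer: NO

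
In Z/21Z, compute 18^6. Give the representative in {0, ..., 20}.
15

Use repeated squaring. Binary(6) = 110. Walk through the bits of the exponent 6 left-to-right: at each bit after the leading one, square the running value, then multiply by 18 if the bit is 1 (always reducing mod 21):
  bit 1 = 1 (leading): start with 18.
  bit 2 = 1: square 18^2 = 324 ≡ 9; bit is 1, so multiply 9·18 = 162 ≡ 15 (mod 21).
  bit 3 = 0: square 15^2 = 225 ≡ 15 (mod 21).
Final value: 18^6 ≡ 15 (mod 21).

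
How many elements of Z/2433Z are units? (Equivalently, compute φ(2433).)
An element a ∈ Z/2433Z is a unit iff gcd(a, 2433) = 1, so the number of units is φ(2433). φ is multiplicative, with φ(p^e) = p^e − p^(e−1). Factorise 2433 = 3 · 811. Then
  φ(2433) = (3 − 1) · (811 − 1) = 2 · 810 = 1620.

Final answer: Z/2433Z has φ(2433) = 1620 units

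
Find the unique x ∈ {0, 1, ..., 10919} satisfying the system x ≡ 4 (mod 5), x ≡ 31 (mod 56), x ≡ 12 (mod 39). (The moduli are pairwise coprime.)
x ≡ 8319 (mod 10920); the representative in [0, 10920) is 8319

The moduli 5, 56, 39 are pairwise coprime, so by the CRT there is a unique solution mod 5·56·39 = 10920.
Solve by successive substitution. Start with x ≡ 4 (mod 5).
  Combine with x ≡ 31 (mod 56): write x = 4 + 5·t and require 4 + 5·t ≡ 31 (mod 56), i.e. 5·t ≡ 31 − 4 ≡ 27 (mod 56). Since 5^(−1) ≡ 45 (mod 56), t ≡ 45·27 ≡ 39 (mod 56). So x ≡ 4 + 5·39 = 199 (mod 280).
  Combine with x ≡ 12 (mod 39): write x = 199 + 280·t and require 199 + 280·t ≡ 12 (mod 39), i.e. 280·t ≡ 12 − 199 ≡ 8 (mod 39). Since 280^(−1) ≡ 28 (mod 39) (280 ≡ 7 (mod 39)), t ≡ 28·8 ≡ 29 (mod 39). So x ≡ 199 + 280·29 = 8319 (mod 10920).
Unique solution in [0, 10920): x = 8319.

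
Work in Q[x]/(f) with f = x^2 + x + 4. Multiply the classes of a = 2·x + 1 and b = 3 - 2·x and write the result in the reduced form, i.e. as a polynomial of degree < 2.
a · b ≡ 8·x + 19 (mod f(x))

First multiply in Q[x] without reducing: a · b = -4·x^2 + 4·x + 3. Now divide by f(x) = x^2 + x + 4, eliminating the leading term at each step:
  leading term -4·x^2: subtract (-4)·f(x) = -4·x^2 - 4·x - 16, leaving 8·x + 19
The degree is now < 2, so this is the remainder. Hence a · b ≡ 8·x + 19 in Q[x]/(f).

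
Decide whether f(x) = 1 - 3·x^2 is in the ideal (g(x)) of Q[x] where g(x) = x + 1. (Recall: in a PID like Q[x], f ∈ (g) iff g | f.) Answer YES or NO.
In Q[x] the ideal (g) consists of all multiples of g, so f ∈ (g) iff g | f, i.e. iff the remainder of f on division by g is 0. Divide f by g (g is monic, so eliminate the leading term of the running remainder at each step):
  leading term -3·x^2: subtract (-3·x)·g(x) = -3·x^2 - 3·x, leaving 3·x + 1
  leading term 3·x: subtract (3)·g(x) = 3·x + 3, leaving -2
The remainder r(x) = -2 ≠ 0 (and deg r < deg g), so g ∤ f, i.e. f ∉ (g).

Final answer: NO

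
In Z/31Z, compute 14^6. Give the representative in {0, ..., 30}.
Use repeated squaring. Binary(6) = 110. Walk through the bits of the exponent 6 left-to-right: at each bit after the leading one, square the running value, then multiply by 14 if the bit is 1 (always reducing mod 31):
  bit 1 = 1 (leading): start with 14.
  bit 2 = 1: square 14^2 = 196 ≡ 10; bit is 1, so multiply 10·14 = 140 ≡ 16 (mod 31).
  bit 3 = 0: square 16^2 = 256 ≡ 8 (mod 31).
Final value: 14^6 ≡ 8 (mod 31).

Final answer: 8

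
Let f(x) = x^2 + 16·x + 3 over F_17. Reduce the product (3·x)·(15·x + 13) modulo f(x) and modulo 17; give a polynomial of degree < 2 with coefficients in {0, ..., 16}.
Multiply as integer polynomials: a · b = 45·x^2 + 39·x. Reducing coefficients mod 17: a · b ≡ 11·x^2 + 5·x. Now divide by f(x) = x^2 + 16·x + 3 in F_17[x], eliminating the leading term at each step:
  leading term 11·x^2: subtract (11)·f(x) = 11·x^2 + 6·x + 16, leaving 16·x + 1 (coefficients mod 17)
The degree is now < 2, so this is the remainder. Hence a · b ≡ 16·x + 1 in F_17[x]/(f).

Final answer: a · b ≡ 16·x + 1 (mod f(x))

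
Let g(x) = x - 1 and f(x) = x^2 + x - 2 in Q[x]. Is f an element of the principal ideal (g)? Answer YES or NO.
In Q[x] the ideal (g) consists of all multiples of g, so f ∈ (g) iff g | f, i.e. iff the remainder of f on division by g is 0. Divide f by g (g is monic, so eliminate the leading term of the running remainder at each step):
  leading term x^2: subtract (x)·g(x) = x^2 - x, leaving 2·x - 2
  leading term 2·x: subtract (2)·g(x) = 2·x - 2, leaving 0
The remainder is 0, so f(x) = g(x) · h(x) with h(x) = x + 2. Hence g | f, i.e. f ∈ (g).

Final answer: YES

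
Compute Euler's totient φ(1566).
φ is multiplicative, with φ(p^e) = p^e − p^(e−1). Factorise 1566 = 2 · 3^3 · 29. Then
  φ(1566) = (2 − 1) · (3^3 − 3^2) · (29 − 1) = 1 · 18 · 28 = 504.

Final answer: φ(1566) = 504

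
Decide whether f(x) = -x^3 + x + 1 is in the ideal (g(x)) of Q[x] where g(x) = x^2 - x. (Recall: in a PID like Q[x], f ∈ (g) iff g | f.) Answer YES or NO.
In Q[x] the ideal (g) consists of all multiples of g, so f ∈ (g) iff g | f, i.e. iff the remainder of f on division by g is 0. Divide f by g (g is monic, so eliminate the leading term of the running remainder at each step):
  leading term -x^3: subtract (-x)·g(x) = -x^3 + x^2, leaving -x^2 + x + 1
  leading term -x^2: subtract (-1)·g(x) = -x^2 + x, leaving 1
The remainder r(x) = 1 ≠ 0 (and deg r < deg g), so g ∤ f, i.e. f ∉ (g).

Final answer: NO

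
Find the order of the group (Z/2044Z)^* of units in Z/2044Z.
(Z/2044Z)^* consists of the classes a with gcd(a, 2044) = 1, so its order is φ(2044). φ is multiplicative, with φ(p^e) = p^e − p^(e−1). Factorise 2044 = 2^2 · 7 · 73. Then
  φ(2044) = (2^2 − 2^1) · (7 − 1) · (73 − 1) = 2 · 6 · 72 = 864.
Thus |(Z/2044Z)^*| = 864.

Final answer: |(Z/2044Z)^*| = 864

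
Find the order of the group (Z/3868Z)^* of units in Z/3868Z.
|(Z/3868Z)^*| = 1932

(Z/3868Z)^* consists of the classes a with gcd(a, 3868) = 1, so its order is φ(3868). φ is multiplicative, with φ(p^e) = p^e − p^(e−1). Factorise 3868 = 2^2 · 967. Then
  φ(3868) = (2^2 − 2^1) · (967 − 1) = 2 · 966 = 1932.
Thus |(Z/3868Z)^*| = 1932.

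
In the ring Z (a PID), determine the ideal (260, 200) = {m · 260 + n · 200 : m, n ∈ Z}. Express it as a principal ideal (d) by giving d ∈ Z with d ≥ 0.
(260, 200) = (20); d = 20

In the PID Z, (a, b) is generated by gcd(a, b). Compute gcd(260, 200) with the extended Euclidean algorithm, tracking rows (r, s, t) with s·260 + t·200 = r:
  row A: (260, 1, 0)   [1·260 + 0·200 = 260]
  row B: (200, 0, 1)   [0·260 + 1·200 = 200]
  260 = 1·200 + 60   → row C = row A − 1·row B = (60, 1, −1)   [check: 1·260 − 1·200 = 60]
  200 = 3·60 + 20   → row D = row B − 3·row C = (20, −3, 4)   [check: −3·260 + 4·200 = 20]
  60 = 3·20 + 0   → remainder 0, stop. gcd = 20 (last nonzero row D).
So gcd(260, 200) = 20, with Bézout identity −3·260 + 4·200 = 20. Containment (⊇): the Bézout identity exhibits 20 as an element of (260, 200), giving (20) ⊆ (260, 200). Containment (⊆): since 20 | 260 and 20 | 200 (260 = 20·13, 200 = 20·10), every Z-linear combination of 260 and 200 is divisible by 20, so (260, 200) ⊆ (20). Therefore (260, 200) = (20), d = 20.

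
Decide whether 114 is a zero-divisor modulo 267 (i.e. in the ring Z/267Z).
gcd(114, 267) = 3 > 1, so 114 is not a unit in Z/267Z. In Z/nZ every nonzero non-unit is a zero-divisor: explicitly, take b = 267/gcd = 89 ≠ 0 (mod 267); then 114·89 = 10146 = 38·267, i.e. 114·89 ≡ 0 (mod 267). So 114 is a zero-divisor.

Final answer: YES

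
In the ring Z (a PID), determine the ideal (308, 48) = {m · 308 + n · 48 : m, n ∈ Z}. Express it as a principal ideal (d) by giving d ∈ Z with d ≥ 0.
In the PID Z, (a, b) is generated by gcd(a, b). Compute gcd(308, 48) with the extended Euclidean algorithm, tracking rows (r, s, t) with s·308 + t·48 = r:
  row A: (308, 1, 0)   [1·308 + 0·48 = 308]
  row B: (48, 0, 1)   [0·308 + 1·48 = 48]
  308 = 6·48 + 20   → row C = row A − 6·row B = (20, 1, −6)   [check: 1·308 − 6·48 = 20]
  48 = 2·20 + 8   → row D = row B − 2·row C = (8, −2, 13)   [check: −2·308 + 13·48 = 8]
  20 = 2·8 + 4   → row E = row C − 2·row D = (4, 5, −32)   [check: 5·308 − 32·48 = 4]
  8 = 2·4 + 0   → remainder 0, stop. gcd = 4 (last nonzero row E).
So gcd(308, 48) = 4, with Bézout identity 5·308 − 32·48 = 4. Containment (⊇): the Bézout identity exhibits 4 as an element of (308, 48), giving (4) ⊆ (308, 48). Containment (⊆): since 4 | 308 and 4 | 48 (308 = 4·77, 48 = 4·12), every Z-linear combination of 308 and 48 is divisible by 4, so (308, 48) ⊆ (4). Therefore (308, 48) = (4), d = 4.

Final answer: (308, 48) = (4); d = 4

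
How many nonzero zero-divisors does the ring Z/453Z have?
In Z/453Z each nonzero element is either a unit (gcd with 453 is 1) or a zero-divisor (gcd > 1). The number of units is φ(453): factorise 453 = 3 · 151, so φ(453) = (3 − 1) · (151 − 1) = 2 · 150 = 300. The nonzero elements number 453 − 1 = 452. Hence the nonzero zero-divisors number 452 − 300 = 152.

Final answer: Z/453Z has 152 nonzero zero-divisors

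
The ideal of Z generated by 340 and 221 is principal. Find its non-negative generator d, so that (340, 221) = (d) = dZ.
In the PID Z, (a, b) is generated by gcd(a, b). Compute gcd(340, 221) with the extended Euclidean algorithm, tracking rows (r, s, t) with s·340 + t·221 = r:
  row A: (340, 1, 0)   [1·340 + 0·221 = 340]
  row B: (221, 0, 1)   [0·340 + 1·221 = 221]
  340 = 1·221 + 119   → row C = row A − 1·row B = (119, 1, −1)   [check: 1·340 − 1·221 = 119]
  221 = 1·119 + 102   → row D = row B − 1·row C = (102, −1, 2)   [check: −1·340 + 2·221 = 102]
  119 = 1·102 + 17   → row E = row C − 1·row D = (17, 2, −3)   [check: 2·340 − 3·221 = 17]
  102 = 6·17 + 0   → remainder 0, stop. gcd = 17 (last nonzero row E).
So gcd(340, 221) = 17, with Bézout identity 2·340 − 3·221 = 17. Containment (⊇): the Bézout identity exhibits 17 as an element of (340, 221), giving (17) ⊆ (340, 221). Containment (⊆): since 17 | 340 and 17 | 221 (340 = 17·20, 221 = 17·13), every Z-linear combination of 340 and 221 is divisible by 17, so (340, 221) ⊆ (17). Therefore (340, 221) = (17), d = 17.

Final answer: (340, 221) = (17); d = 17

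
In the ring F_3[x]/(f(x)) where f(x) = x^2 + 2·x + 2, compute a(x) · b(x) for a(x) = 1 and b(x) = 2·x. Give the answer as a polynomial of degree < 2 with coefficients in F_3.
Multiply as integer polynomials: a · b = 2·x. Reducing coefficients mod 3: a · b ≡ 2·x. This already has degree < 2, so no reduction by f is needed. Hence a · b ≡ 2·x in F_3[x]/(f).

Final answer: a · b ≡ 2·x (mod f(x))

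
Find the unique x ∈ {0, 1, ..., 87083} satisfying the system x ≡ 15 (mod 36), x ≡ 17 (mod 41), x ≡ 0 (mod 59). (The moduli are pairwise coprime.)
x ≡ 86199 (mod 87084); the representative in [0, 87084) is 86199

The moduli 36, 41, 59 are pairwise coprime, so by the CRT there is a unique solution mod 36·41·59 = 87084.
Solve by successive substitution. Start with x ≡ 15 (mod 36).
  Combine with x ≡ 17 (mod 41): write x = 15 + 36·t and require 15 + 36·t ≡ 17 (mod 41), i.e. 36·t ≡ 17 − 15 ≡ 2 (mod 41). Since 36^(−1) ≡ 8 (mod 41), t ≡ 8·2 ≡ 16 (mod 41). So x ≡ 15 + 36·16 = 591 (mod 1476).
  Combine with x ≡ 0 (mod 59): write x = 591 + 1476·t and require 591 + 1476·t ≡ 0 (mod 59), i.e. 1476·t ≡ 0 − 591 ≡ 58 (mod 59). Since 1476^(−1) ≡ 1 (mod 59) (1476 ≡ 1 (mod 59)), t ≡ 1·58 ≡ 58 (mod 59). So x ≡ 591 + 1476·58 = 86199 (mod 87084).
Unique solution in [0, 87084): x = 86199.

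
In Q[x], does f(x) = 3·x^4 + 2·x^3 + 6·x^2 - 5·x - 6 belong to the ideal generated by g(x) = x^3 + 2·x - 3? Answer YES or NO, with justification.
YES

In Q[x] the ideal (g) consists of all multiples of g, so f ∈ (g) iff g | f, i.e. iff the remainder of f on division by g is 0. Divide f by g (g is monic, so eliminate the leading term of the running remainder at each step):
  leading term 3·x^4: subtract (3·x)·g(x) = 3·x^4 + 6·x^2 - 9·x, leaving 2·x^3 + 4·x - 6
  leading term 2·x^3: subtract (2)·g(x) = 2·x^3 + 4·x - 6, leaving 0
The remainder is 0, so f(x) = g(x) · h(x) with h(x) = 3·x + 2. Hence g | f, i.e. f ∈ (g).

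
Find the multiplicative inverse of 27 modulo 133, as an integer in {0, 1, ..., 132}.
27^(−1) ≡ 69 (mod 133)

Apply the extended Euclidean algorithm to (133, 27), tracking rows (r, s, t) with s·133 + t·27 = r. Each division r_prev = q·r_cur + r_new produces the new row as (previous row) − q·(current row):
  row A: (133, 1, 0)   [1·133 + 0·27 = 133]
  row B: (27, 0, 1)   [0·133 + 1·27 = 27]
  133 = 4·27 + 25   → row C = row A − 4·row B = (25, 1, −4)   [check: 1·133 − 4·27 = 25]
  27 = 1·25 + 2   → row D = row B − 1·row C = (2, −1, 5)   [check: −1·133 + 5·27 = 2]
  25 = 12·2 + 1   → row E = row C − 12·row D = (1, 13, −64)   [check: 13·133 − 64·27 = 1]
  2 = 2·1 + 0   → remainder 0, stop. gcd = 1 (last nonzero row E).
The gcd is 1, so 27 is invertible mod 133. The last nonzero row gives 13·133 − 64·27 = 1, so t = −64. So 27^(−1) ≡ −64 ≡ 69 (mod 133). Verify: 27 · 69 = 1863 ≡ 1 (mod 133). ✓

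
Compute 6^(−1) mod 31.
6^(−1) ≡ 26 (mod 31)

Apply the extended Euclidean algorithm to (31, 6), tracking rows (r, s, t) with s·31 + t·6 = r. Each division r_prev = q·r_cur + r_new produces the new row as (previous row) − q·(current row):
  row A: (31, 1, 0)   [1·31 + 0·6 = 31]
  row B: (6, 0, 1)   [0·31 + 1·6 = 6]
  31 = 5·6 + 1   → row C = row A − 5·row B = (1, 1, −5)   [check: 1·31 − 5·6 = 1]
  6 = 6·1 + 0   → remainder 0, stop. gcd = 1 (last nonzero row C).
The gcd is 1, so 6 is invertible mod 31. The last nonzero row gives 1·31 − 5·6 = 1, so t = −5. So 6^(−1) ≡ −5 ≡ 26 (mod 31). Verify: 6 · 26 = 156 ≡ 1 (mod 31). ✓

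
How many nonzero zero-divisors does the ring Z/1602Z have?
In Z/1602Z each nonzero element is either a unit (gcd with 1602 is 1) or a zero-divisor (gcd > 1). The number of units is φ(1602): factorise 1602 = 2 · 3^2 · 89, so φ(1602) = (2 − 1) · (3^2 − 3^1) · (89 − 1) = 1 · 6 · 88 = 528. The nonzero elements number 1602 − 1 = 1601. Hence the nonzero zero-divisors number 1601 − 528 = 1073.

Final answer: Z/1602Z has 1073 nonzero zero-divisors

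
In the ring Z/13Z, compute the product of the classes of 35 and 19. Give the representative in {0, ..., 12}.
2

Reduce the factors first: 35 ≡ 9, 19 ≡ 6 (mod 13), so 35 · 19 ≡ 9 · 6 (mod 13). 9 · 6 = 54. Dividing by 13: 54 = 4·13 + 2. So (35 · 19) mod 13 = 2.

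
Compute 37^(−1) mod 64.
Apply the extended Euclidean algorithm to (64, 37), tracking rows (r, s, t) with s·64 + t·37 = r. Each division r_prev = q·r_cur + r_new produces the new row as (previous row) − q·(current row):
  row A: (64, 1, 0)   [1·64 + 0·37 = 64]
  row B: (37, 0, 1)   [0·64 + 1·37 = 37]
  64 = 1·37 + 27   → row C = row A − 1·row B = (27, 1, −1)   [check: 1·64 − 1·37 = 27]
  37 = 1·27 + 10   → row D = row B − 1·row C = (10, −1, 2)   [check: −1·64 + 2·37 = 10]
  27 = 2·10 + 7   → row E = row C − 2·row D = (7, 3, −5)   [check: 3·64 − 5·37 = 7]
  10 = 1·7 + 3   → row F = row D − 1·row E = (3, −4, 7)   [check: −4·64 + 7·37 = 3]
  7 = 2·3 + 1   → row G = row E − 2·row F = (1, 11, −19)   [check: 11·64 − 19·37 = 1]
  3 = 3·1 + 0   → remainder 0, stop. gcd = 1 (last nonzero row G).
The gcd is 1, so 37 is invertible mod 64. The last nonzero row gives 11·64 − 19·37 = 1, so t = −19. So 37^(−1) ≡ −19 ≡ 45 (mod 64). Verify: 37 · 45 = 1665 ≡ 1 (mod 64). ✓

Final answer: 37^(−1) ≡ 45 (mod 64)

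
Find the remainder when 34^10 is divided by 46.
Use repeated squaring. Binary(10) = 1010. Walk through the bits of the exponent 10 left-to-right: at each bit after the leading one, square the running value, then multiply by 34 if the bit is 1 (always reducing mod 46):
  bit 1 = 1 (leading): start with 34.
  bit 2 = 0: square 34^2 = 1156 ≡ 6 (mod 46).
  bit 3 = 1: square 6^2 = 36; bit is 1, so multiply 36·34 = 1224 ≡ 28 (mod 46).
  bit 4 = 0: square 28^2 = 784 ≡ 2 (mod 46).
Final value: 34^10 ≡ 2 (mod 46).

Final answer: 2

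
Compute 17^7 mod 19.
5

Use repeated squaring. Binary(7) = 111. Walk through the bits of the exponent 7 left-to-right: at each bit after the leading one, square the running value, then multiply by 17 if the bit is 1 (always reducing mod 19):
  bit 1 = 1 (leading): start with 17.
  bit 2 = 1: square 17^2 = 289 ≡ 4; bit is 1, so multiply 4·17 = 68 ≡ 11 (mod 19).
  bit 3 = 1: square 11^2 = 121 ≡ 7; bit is 1, so multiply 7·17 = 119 ≡ 5 (mod 19).
Final value: 17^7 ≡ 5 (mod 19).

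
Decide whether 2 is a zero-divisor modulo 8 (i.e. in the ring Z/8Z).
YES

gcd(2, 8) = 2 > 1, so 2 is not a unit in Z/8Z. In Z/nZ every nonzero non-unit is a zero-divisor: explicitly, take b = 8/gcd = 4 ≠ 0 (mod 8); then 2·4 = 8 = 1·8, i.e. 2·4 ≡ 0 (mod 8). So 2 is a zero-divisor.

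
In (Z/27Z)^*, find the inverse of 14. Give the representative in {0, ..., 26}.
14^(−1) ≡ 2 (mod 27)

Apply the extended Euclidean algorithm to (27, 14), tracking rows (r, s, t) with s·27 + t·14 = r. Each division r_prev = q·r_cur + r_new produces the new row as (previous row) − q·(current row):
  row A: (27, 1, 0)   [1·27 + 0·14 = 27]
  row B: (14, 0, 1)   [0·27 + 1·14 = 14]
  27 = 1·14 + 13   → row C = row A − 1·row B = (13, 1, −1)   [check: 1·27 − 1·14 = 13]
  14 = 1·13 + 1   → row D = row B − 1·row C = (1, −1, 2)   [check: −1·27 + 2·14 = 1]
  13 = 13·1 + 0   → remainder 0, stop. gcd = 1 (last nonzero row D).
The gcd is 1, so 14 is invertible mod 27. The last nonzero row gives −1·27 + 2·14 = 1, so t = 2. So 14^(−1) ≡ 2 (mod 27). Verify: 14 · 2 = 28 ≡ 1 (mod 27). ✓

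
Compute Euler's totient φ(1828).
φ is multiplicative, with φ(p^e) = p^e − p^(e−1). Factorise 1828 = 2^2 · 457. Then
  φ(1828) = (2^2 − 2^1) · (457 − 1) = 2 · 456 = 912.

Final answer: φ(1828) = 912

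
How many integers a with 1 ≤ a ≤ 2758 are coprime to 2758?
1176

The number of a ∈ {1, ..., 2758} with gcd(a, 2758) = 1 is by definition Euler's totient φ(2758). φ is multiplicative, with φ(p^e) = p^e − p^(e−1). Factorise 2758 = 2 · 7 · 197. Then
  φ(2758) = (2 − 1) · (7 − 1) · (197 − 1) = 1 · 6 · 196 = 1176.
So there are 1176 such integers.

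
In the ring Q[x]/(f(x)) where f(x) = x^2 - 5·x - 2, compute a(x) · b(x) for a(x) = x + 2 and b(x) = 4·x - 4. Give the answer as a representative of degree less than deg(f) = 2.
First multiply in Q[x] without reducing: a · b = 4·x^2 + 4·x - 8. Now divide by f(x) = x^2 - 5·x - 2, eliminating the leading term at each step:
  leading term 4·x^2: subtract (4)·f(x) = 4·x^2 - 20·x - 8, leaving 24·x
The degree is now < 2, so this is the remainder. Hence a · b ≡ 24·x in Q[x]/(f).

Final answer: a · b ≡ 24·x (mod f(x))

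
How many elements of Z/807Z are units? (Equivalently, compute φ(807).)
An element a ∈ Z/807Z is a unit iff gcd(a, 807) = 1, so the number of units is φ(807). φ is multiplicative, with φ(p^e) = p^e − p^(e−1). Factorise 807 = 3 · 269. Then
  φ(807) = (3 − 1) · (269 − 1) = 2 · 268 = 536.

Final answer: Z/807Z has φ(807) = 536 units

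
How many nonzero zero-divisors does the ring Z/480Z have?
In Z/480Z each nonzero element is either a unit (gcd with 480 is 1) or a zero-divisor (gcd > 1). The number of units is φ(480): factorise 480 = 2^5 · 3 · 5, so φ(480) = (2^5 − 2^4) · (3 − 1) · (5 − 1) = 16 · 2 · 4 = 128. The nonzero elements number 480 − 1 = 479. Hence the nonzero zero-divisors number 479 − 128 = 351.

Final answer: Z/480Z has 351 nonzero zero-divisors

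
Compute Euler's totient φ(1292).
φ is multiplicative, with φ(p^e) = p^e − p^(e−1). Factorise 1292 = 2^2 · 17 · 19. Then
  φ(1292) = (2^2 − 2^1) · (17 − 1) · (19 − 1) = 2 · 16 · 18 = 576.

Final answer: φ(1292) = 576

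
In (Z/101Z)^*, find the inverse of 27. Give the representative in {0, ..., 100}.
Apply the extended Euclidean algorithm to (101, 27), tracking rows (r, s, t) with s·101 + t·27 = r. Each division r_prev = q·r_cur + r_new produces the new row as (previous row) − q·(current row):
  row A: (101, 1, 0)   [1·101 + 0·27 = 101]
  row B: (27, 0, 1)   [0·101 + 1·27 = 27]
  101 = 3·27 + 20   → row C = row A − 3·row B = (20, 1, −3)   [check: 1·101 − 3·27 = 20]
  27 = 1·20 + 7   → row D = row B − 1·row C = (7, −1, 4)   [check: −1·101 + 4·27 = 7]
  20 = 2·7 + 6   → row E = row C − 2·row D = (6, 3, −11)   [check: 3·101 − 11·27 = 6]
  7 = 1·6 + 1   → row F = row D − 1·row E = (1, −4, 15)   [check: −4·101 + 15·27 = 1]
  6 = 6·1 + 0   → remainder 0, stop. gcd = 1 (last nonzero row F).
The gcd is 1, so 27 is invertible mod 101. The last nonzero row gives −4·101 + 15·27 = 1, so t = 15. So 27^(−1) ≡ 15 (mod 101). Verify: 27 · 15 = 405 ≡ 1 (mod 101). ✓

Final answer: 27^(−1) ≡ 15 (mod 101)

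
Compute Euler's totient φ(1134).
φ(1134) = 324

φ is multiplicative, with φ(p^e) = p^e − p^(e−1). Factorise 1134 = 2 · 3^4 · 7. Then
  φ(1134) = (2 − 1) · (3^4 − 3^3) · (7 − 1) = 1 · 54 · 6 = 324.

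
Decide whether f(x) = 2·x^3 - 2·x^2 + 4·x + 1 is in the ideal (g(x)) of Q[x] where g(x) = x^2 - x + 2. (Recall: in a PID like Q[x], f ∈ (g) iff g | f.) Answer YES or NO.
NO

In Q[x] the ideal (g) consists of all multiples of g, so f ∈ (g) iff g | f, i.e. iff the remainder of f on division by g is 0. Divide f by g (g is monic, so eliminate the leading term of the running remainder at each step):
  leading term 2·x^3: subtract (2·x)·g(x) = 2·x^3 - 2·x^2 + 4·x, leaving 1
The remainder r(x) = 1 ≠ 0 (and deg r < deg g), so g ∤ f, i.e. f ∉ (g).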